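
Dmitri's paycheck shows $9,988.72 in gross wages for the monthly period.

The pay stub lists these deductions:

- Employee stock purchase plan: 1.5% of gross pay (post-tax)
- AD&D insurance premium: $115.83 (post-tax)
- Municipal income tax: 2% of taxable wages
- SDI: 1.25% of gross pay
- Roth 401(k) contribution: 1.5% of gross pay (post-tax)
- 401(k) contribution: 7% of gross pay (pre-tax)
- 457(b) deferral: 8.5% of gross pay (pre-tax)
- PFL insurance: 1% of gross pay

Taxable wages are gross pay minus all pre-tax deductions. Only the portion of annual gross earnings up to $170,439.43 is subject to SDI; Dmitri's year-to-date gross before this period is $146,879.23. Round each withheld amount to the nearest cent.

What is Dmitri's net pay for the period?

$7,631.42

457(b) deferral: $9,988.72 × 0.085 = $849.04
401(k) contribution: $9,988.72 × 0.07 = $699.21
Pre-tax total = $849.04 + $699.21 = $1,548.25
Taxable wages = $9,988.72 − $1,548.25 = $8,440.47
Municipal income tax: $8,440.47 × 0.02 = $168.81
SDI: cap not yet reached, full $9,988.72 is subject → $9,988.72 × 0.0125 = $124.86
PFL insurance: $9,988.72 × 0.01 = $99.89
Employee stock purchase plan: $9,988.72 × 0.015 = $149.83
AD&D insurance premium: $115.83
Roth 401(k) contribution: $9,988.72 × 0.015 = $149.83
Total deductions = $849.04 + $699.21 + $168.81 + $124.86 + $99.89 + $149.83 + $115.83 + $149.83 = $2,357.30
Net pay = $9,988.72 − $2,357.30 = $7,631.42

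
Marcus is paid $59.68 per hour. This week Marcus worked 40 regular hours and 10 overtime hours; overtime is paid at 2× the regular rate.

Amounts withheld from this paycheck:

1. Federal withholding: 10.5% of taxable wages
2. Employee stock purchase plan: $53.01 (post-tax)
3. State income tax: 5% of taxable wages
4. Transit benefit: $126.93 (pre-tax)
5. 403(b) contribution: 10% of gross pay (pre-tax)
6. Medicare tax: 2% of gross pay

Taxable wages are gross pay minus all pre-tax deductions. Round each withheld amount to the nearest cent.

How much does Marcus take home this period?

Regular pay: 40 × $59.68 = $2387.20
Overtime pay: 10 × $59.68 × 2 = $1193.60
Gross pay = $2387.20 + $1193.60 = $3580.80
Transit benefit: $126.93
403(b) contribution: $3580.80 × 0.1 = $358.08
Pre-tax total = $126.93 + $358.08 = $485.01
Taxable wages = $3580.80 − $485.01 = $3095.79
State income tax: $3095.79 × 0.05 = $154.79
Federal withholding: $3095.79 × 0.105 = $325.06
Medicare tax: $3580.80 × 0.02 = $71.62
Employee stock purchase plan: $53.01
Total deductions = $126.93 + $358.08 + $154.79 + $325.06 + $71.62 + $53.01 = $1089.49
Net pay = $3580.80 − $1089.49 = $2491.31

$2491.31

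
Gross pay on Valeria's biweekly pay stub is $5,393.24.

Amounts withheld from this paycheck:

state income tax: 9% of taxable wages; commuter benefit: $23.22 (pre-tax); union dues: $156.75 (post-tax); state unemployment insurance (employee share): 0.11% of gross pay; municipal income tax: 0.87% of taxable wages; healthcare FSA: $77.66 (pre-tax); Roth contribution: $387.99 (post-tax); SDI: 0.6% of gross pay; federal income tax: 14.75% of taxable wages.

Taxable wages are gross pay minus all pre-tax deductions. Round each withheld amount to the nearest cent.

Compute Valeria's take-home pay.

Healthcare FSA: $77.66
Commuter benefit: $23.22
Pre-tax total = $77.66 + $23.22 = $100.88
Taxable wages = $5,393.24 − $100.88 = $5,292.36
State income tax: $5,292.36 × 0.09 = $476.31
Federal income tax: $5,292.36 × 0.1475 = $780.62
Municipal income tax: $5,292.36 × 0.0087 = $46.04
State unemployment insurance (employee share): $5,393.24 × 0.0011 = $5.93
SDI: $5,393.24 × 0.006 = $32.36
Union dues: $156.75
Roth contribution: $387.99
Total deductions = $77.66 + $23.22 + $476.31 + $780.62 + $46.04 + $5.93 + $32.36 + $156.75 + $387.99 = $1,986.88
Net pay = $5,393.24 − $1,986.88 = $3,406.36

$3,406.36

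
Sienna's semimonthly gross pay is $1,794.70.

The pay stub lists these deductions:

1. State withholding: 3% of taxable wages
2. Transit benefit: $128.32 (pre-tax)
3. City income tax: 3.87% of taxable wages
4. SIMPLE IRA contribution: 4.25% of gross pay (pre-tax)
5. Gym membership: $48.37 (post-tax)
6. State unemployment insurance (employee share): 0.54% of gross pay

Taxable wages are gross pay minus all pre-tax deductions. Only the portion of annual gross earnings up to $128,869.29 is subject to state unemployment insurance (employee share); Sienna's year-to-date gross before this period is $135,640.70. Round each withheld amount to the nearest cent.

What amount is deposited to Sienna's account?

$1,432.50

SIMPLE IRA contribution: $1,794.70 × 0.0425 = $76.27
Transit benefit: $128.32
Pre-tax total = $76.27 + $128.32 = $204.59
Taxable wages = $1,794.70 − $204.59 = $1,590.11
State withholding: $1,590.11 × 0.03 = $47.70
City income tax: $1,590.11 × 0.0387 = $61.54
State unemployment insurance (employee share): annual cap $128,869.29 already reached (YTD $135,640.70), so $0.00
Gym membership: $48.37
Total deductions = $76.27 + $128.32 + $47.70 + $61.54 + $0.00 + $48.37 = $362.20
Net pay = $1,794.70 − $362.20 = $1,432.50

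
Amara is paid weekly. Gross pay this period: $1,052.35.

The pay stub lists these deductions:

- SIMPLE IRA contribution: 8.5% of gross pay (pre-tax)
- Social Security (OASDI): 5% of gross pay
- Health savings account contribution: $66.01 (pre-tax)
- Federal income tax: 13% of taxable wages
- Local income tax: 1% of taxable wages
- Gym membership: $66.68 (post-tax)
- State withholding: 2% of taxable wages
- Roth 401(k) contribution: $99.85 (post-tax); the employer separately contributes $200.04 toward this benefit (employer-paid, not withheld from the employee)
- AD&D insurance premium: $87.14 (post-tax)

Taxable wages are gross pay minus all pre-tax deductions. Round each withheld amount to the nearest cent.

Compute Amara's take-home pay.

$447.09

SIMPLE IRA contribution: $1,052.35 × 0.085 = $89.45
Health savings account contribution: $66.01
Pre-tax total = $89.45 + $66.01 = $155.46
Taxable wages = $1,052.35 − $155.46 = $896.89
State withholding: $896.89 × 0.02 = $17.94
Local income tax: $896.89 × 0.01 = $8.97
Federal income tax: $896.89 × 0.13 = $116.60
Social Security (OASDI): $1,052.35 × 0.05 = $52.62
Gym membership: $66.68
AD&D insurance premium: $87.14
Roth 401(k) contribution: $99.85
(Employer's $200.04 toward Roth 401(k) contribution is not withheld from the employee.)
Total deductions = $89.45 + $66.01 + $17.94 + $8.97 + $116.60 + $52.62 + $66.68 + $87.14 + $99.85 = $605.26
Net pay = $1,052.35 − $605.26 = $447.09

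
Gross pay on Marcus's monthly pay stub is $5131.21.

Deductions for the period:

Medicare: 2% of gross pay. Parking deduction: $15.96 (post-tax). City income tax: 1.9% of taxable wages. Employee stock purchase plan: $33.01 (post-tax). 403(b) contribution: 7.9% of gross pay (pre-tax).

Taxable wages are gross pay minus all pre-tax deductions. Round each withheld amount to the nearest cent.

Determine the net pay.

403(b) contribution: $5131.21 × 0.079 = $405.37
Taxable wages = $5131.21 − $405.37 = $4725.84
City income tax: $4725.84 × 0.019 = $89.79
Medicare: $5131.21 × 0.02 = $102.62
Parking deduction: $15.96
Employee stock purchase plan: $33.01
Total deductions = $405.37 + $89.79 + $102.62 + $15.96 + $33.01 = $646.75
Net pay = $5131.21 − $646.75 = $4484.46

$4484.46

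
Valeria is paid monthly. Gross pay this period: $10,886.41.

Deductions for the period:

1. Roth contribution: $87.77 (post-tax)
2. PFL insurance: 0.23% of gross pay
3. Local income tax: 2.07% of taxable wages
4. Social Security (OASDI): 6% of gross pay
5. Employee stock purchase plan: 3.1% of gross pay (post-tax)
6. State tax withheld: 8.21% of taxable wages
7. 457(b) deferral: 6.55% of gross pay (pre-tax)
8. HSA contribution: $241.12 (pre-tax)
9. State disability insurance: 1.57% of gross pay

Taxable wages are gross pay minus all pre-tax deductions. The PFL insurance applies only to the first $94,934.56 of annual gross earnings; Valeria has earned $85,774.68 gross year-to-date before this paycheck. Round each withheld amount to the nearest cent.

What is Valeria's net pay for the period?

457(b) deferral: $10,886.41 × 0.0655 = $713.06
HSA contribution: $241.12
Pre-tax total = $713.06 + $241.12 = $954.18
Taxable wages = $10,886.41 − $954.18 = $9,932.23
State tax withheld: $9,932.23 × 0.0821 = $815.44
Local income tax: $9,932.23 × 0.0207 = $205.60
PFL insurance: only $94,934.56 − $85,774.68 = $9,159.88 of this check is subject → $9,159.88 × 0.0023 = $21.07
State disability insurance: $10,886.41 × 0.0157 = $170.92
Social Security (OASDI): $10,886.41 × 0.06 = $653.18
Roth contribution: $87.77
Employee stock purchase plan: $10,886.41 × 0.031 = $337.48
Total deductions = $713.06 + $241.12 + $815.44 + $205.60 + $21.07 + $170.92 + $653.18 + $87.77 + $337.48 = $3,245.64
Net pay = $10,886.41 − $3,245.64 = $7,640.77

$7,640.77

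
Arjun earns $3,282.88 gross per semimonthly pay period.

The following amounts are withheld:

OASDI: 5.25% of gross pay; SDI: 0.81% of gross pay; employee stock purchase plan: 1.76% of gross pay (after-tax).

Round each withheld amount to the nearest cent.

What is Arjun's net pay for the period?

$3,026.16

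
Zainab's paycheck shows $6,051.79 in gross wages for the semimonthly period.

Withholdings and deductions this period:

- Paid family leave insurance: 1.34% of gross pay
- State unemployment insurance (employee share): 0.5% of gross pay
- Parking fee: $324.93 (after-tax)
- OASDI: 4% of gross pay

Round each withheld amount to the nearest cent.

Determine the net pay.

Paid family leave insurance: $6,051.79 × 0.0134 = $81.09
State unemployment insurance (employee share): $6,051.79 × 0.005 = $30.26
OASDI: $6,051.79 × 0.04 = $242.07
Parking fee: $324.93
Total deductions = $81.09 + $30.26 + $242.07 + $324.93 = $678.35
Net pay = $6,051.79 − $678.35 = $5,373.44

$5,373.44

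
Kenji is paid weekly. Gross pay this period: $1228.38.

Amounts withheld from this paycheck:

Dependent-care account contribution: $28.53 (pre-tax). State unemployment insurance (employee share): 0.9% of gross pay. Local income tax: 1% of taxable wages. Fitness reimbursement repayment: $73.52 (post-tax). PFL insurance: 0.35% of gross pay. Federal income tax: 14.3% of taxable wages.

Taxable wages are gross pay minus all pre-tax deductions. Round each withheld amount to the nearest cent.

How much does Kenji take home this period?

$927.39

Dependent-care account contribution: $28.53
Taxable wages = $1228.38 − $28.53 = $1199.85
Local income tax: $1199.85 × 0.01 = $12.00
Federal income tax: $1199.85 × 0.143 = $171.58
PFL insurance: $1228.38 × 0.0035 = $4.30
State unemployment insurance (employee share): $1228.38 × 0.009 = $11.06
Fitness reimbursement repayment: $73.52
Total deductions = $28.53 + $12.00 + $171.58 + $4.30 + $11.06 + $73.52 = $300.99
Net pay = $1228.38 − $300.99 = $927.39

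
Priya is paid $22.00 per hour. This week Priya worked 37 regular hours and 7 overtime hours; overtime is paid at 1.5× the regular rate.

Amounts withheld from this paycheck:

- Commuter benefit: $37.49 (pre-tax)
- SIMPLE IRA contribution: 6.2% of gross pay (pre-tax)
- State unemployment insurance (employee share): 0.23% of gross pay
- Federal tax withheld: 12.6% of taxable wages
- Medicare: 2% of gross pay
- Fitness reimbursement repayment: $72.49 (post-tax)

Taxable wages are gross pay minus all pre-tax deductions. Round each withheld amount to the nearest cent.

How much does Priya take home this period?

Regular pay: 37 × $22.00 = $814.00
Overtime pay: 7 × $22.00 × 1.5 = $231.00
Gross pay = $814.00 + $231.00 = $1,045.00
Commuter benefit: $37.49
SIMPLE IRA contribution: $1,045.00 × 0.062 = $64.79
Pre-tax total = $37.49 + $64.79 = $102.28
Taxable wages = $1,045.00 − $102.28 = $942.72
Federal tax withheld: $942.72 × 0.126 = $118.78
State unemployment insurance (employee share): $1,045.00 × 0.0023 = $2.40
Medicare: $1,045.00 × 0.02 = $20.90
Fitness reimbursement repayment: $72.49
Total deductions = $37.49 + $64.79 + $118.78 + $2.40 + $20.90 + $72.49 = $316.85
Net pay = $1,045.00 − $316.85 = $728.15

$728.15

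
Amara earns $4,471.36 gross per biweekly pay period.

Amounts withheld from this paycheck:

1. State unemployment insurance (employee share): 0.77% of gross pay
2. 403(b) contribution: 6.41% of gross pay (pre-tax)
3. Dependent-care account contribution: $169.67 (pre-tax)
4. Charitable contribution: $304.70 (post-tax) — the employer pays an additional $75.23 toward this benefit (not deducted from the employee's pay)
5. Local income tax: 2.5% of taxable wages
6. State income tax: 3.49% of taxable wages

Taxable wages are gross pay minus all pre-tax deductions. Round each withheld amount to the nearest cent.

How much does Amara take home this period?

$3,435.44

403(b) contribution: $4,471.36 × 0.0641 = $286.61
Dependent-care account contribution: $169.67
Pre-tax total = $286.61 + $169.67 = $456.28
Taxable wages = $4,471.36 − $456.28 = $4,015.08
Local income tax: $4,015.08 × 0.025 = $100.38
State income tax: $4,015.08 × 0.0349 = $140.13
State unemployment insurance (employee share): $4,471.36 × 0.0077 = $34.43
Charitable contribution: $304.70
(Employer's $75.23 toward charitable contribution is not withheld from the employee.)
Total deductions = $286.61 + $169.67 + $100.38 + $140.13 + $34.43 + $304.70 = $1,035.92
Net pay = $4,471.36 − $1,035.92 = $3,435.44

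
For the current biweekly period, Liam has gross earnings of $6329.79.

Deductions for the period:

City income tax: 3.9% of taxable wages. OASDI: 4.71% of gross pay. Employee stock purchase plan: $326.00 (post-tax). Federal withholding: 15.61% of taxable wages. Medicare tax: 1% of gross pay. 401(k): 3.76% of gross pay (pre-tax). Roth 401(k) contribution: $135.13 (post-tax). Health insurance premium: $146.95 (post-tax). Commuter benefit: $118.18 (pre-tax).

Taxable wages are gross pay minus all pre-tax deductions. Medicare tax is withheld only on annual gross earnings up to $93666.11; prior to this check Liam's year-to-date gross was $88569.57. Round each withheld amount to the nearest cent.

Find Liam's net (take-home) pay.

$3850.98

401(k): $6329.79 × 0.0376 = $238.00
Commuter benefit: $118.18
Pre-tax total = $238.00 + $118.18 = $356.18
Taxable wages = $6329.79 − $356.18 = $5973.61
City income tax: $5973.61 × 0.039 = $232.97
Federal withholding: $5973.61 × 0.1561 = $932.48
Medicare tax: only $93666.11 − $88569.57 = $5096.54 of this check is subject → $5096.54 × 0.01 = $50.97
OASDI: $6329.79 × 0.0471 = $298.13
Employee stock purchase plan: $326.00
Health insurance premium: $146.95
Roth 401(k) contribution: $135.13
Total deductions = $238.00 + $118.18 + $232.97 + $932.48 + $50.97 + $298.13 + $326.00 + $146.95 + $135.13 = $2478.81
Net pay = $6329.79 − $2478.81 = $3850.98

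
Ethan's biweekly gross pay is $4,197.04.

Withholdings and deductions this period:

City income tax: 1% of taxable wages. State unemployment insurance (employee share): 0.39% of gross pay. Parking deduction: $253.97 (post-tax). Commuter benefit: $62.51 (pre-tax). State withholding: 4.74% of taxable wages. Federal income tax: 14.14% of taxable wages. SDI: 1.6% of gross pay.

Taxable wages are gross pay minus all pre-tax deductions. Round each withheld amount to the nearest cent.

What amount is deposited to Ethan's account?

Commuter benefit: $62.51
Taxable wages = $4,197.04 − $62.51 = $4,134.53
City income tax: $4,134.53 × 0.01 = $41.35
State withholding: $4,134.53 × 0.0474 = $195.98
Federal income tax: $4,134.53 × 0.1414 = $584.62
SDI: $4,197.04 × 0.016 = $67.15
State unemployment insurance (employee share): $4,197.04 × 0.0039 = $16.37
Parking deduction: $253.97
Total deductions = $62.51 + $41.35 + $195.98 + $584.62 + $67.15 + $16.37 + $253.97 = $1,221.95
Net pay = $4,197.04 − $1,221.95 = $2,975.09

$2,975.09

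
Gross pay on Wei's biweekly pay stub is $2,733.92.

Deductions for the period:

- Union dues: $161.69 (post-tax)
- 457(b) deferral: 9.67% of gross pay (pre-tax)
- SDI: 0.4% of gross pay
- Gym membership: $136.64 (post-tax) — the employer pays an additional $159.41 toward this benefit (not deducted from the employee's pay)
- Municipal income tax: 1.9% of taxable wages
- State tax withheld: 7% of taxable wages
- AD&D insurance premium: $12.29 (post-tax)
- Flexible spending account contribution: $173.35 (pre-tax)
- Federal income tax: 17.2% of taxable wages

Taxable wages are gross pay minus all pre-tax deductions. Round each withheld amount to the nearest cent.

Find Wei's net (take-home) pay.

$1,375.33

Flexible spending account contribution: $173.35
457(b) deferral: $2,733.92 × 0.0967 = $264.37
Pre-tax total = $173.35 + $264.37 = $437.72
Taxable wages = $2,733.92 − $437.72 = $2,296.20
Municipal income tax: $2,296.20 × 0.019 = $43.63
Federal income tax: $2,296.20 × 0.172 = $394.95
State tax withheld: $2,296.20 × 0.07 = $160.73
SDI: $2,733.92 × 0.004 = $10.94
Union dues: $161.69
AD&D insurance premium: $12.29
Gym membership: $136.64
(Employer's $159.41 toward gym membership is not withheld from the employee.)
Total deductions = $173.35 + $264.37 + $43.63 + $394.95 + $160.73 + $10.94 + $161.69 + $12.29 + $136.64 = $1,358.59
Net pay = $2,733.92 − $1,358.59 = $1,375.33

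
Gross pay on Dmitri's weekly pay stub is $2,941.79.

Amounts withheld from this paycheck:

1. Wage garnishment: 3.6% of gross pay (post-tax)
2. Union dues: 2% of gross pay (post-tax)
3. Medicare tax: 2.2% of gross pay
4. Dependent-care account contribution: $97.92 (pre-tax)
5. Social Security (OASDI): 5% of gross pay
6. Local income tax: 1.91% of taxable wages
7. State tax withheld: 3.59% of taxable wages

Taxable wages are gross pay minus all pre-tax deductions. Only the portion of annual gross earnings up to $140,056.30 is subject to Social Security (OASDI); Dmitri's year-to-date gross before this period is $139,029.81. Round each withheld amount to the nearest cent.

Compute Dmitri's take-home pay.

Dependent-care account contribution: $97.92
Taxable wages = $2,941.79 − $97.92 = $2,843.87
State tax withheld: $2,843.87 × 0.0359 = $102.09
Local income tax: $2,843.87 × 0.0191 = $54.32
Social Security (OASDI): only $140,056.30 − $139,029.81 = $1,026.49 of this check is subject → $1,026.49 × 0.05 = $51.32
Medicare tax: $2,941.79 × 0.022 = $64.72
Wage garnishment: $2,941.79 × 0.036 = $105.90
Union dues: $2,941.79 × 0.02 = $58.84
Total deductions = $97.92 + $102.09 + $54.32 + $51.32 + $64.72 + $105.90 + $58.84 = $535.11
Net pay = $2,941.79 − $535.11 = $2,406.68

$2,406.68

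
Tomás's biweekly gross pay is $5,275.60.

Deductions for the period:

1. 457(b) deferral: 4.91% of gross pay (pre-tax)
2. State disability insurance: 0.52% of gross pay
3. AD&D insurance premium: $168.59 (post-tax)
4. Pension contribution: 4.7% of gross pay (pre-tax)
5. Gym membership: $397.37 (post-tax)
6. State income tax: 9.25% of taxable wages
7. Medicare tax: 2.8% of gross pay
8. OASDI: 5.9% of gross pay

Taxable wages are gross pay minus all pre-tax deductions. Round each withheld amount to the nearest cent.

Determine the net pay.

Pension contribution: $5,275.60 × 0.047 = $247.95
457(b) deferral: $5,275.60 × 0.0491 = $259.03
Pre-tax total = $247.95 + $259.03 = $506.98
Taxable wages = $5,275.60 − $506.98 = $4,768.62
State income tax: $4,768.62 × 0.0925 = $441.10
Medicare tax: $5,275.60 × 0.028 = $147.72
OASDI: $5,275.60 × 0.059 = $311.26
State disability insurance: $5,275.60 × 0.0052 = $27.43
AD&D insurance premium: $168.59
Gym membership: $397.37
Total deductions = $247.95 + $259.03 + $441.10 + $147.72 + $311.26 + $27.43 + $168.59 + $397.37 = $2,000.45
Net pay = $5,275.60 − $2,000.45 = $3,275.15

$3,275.15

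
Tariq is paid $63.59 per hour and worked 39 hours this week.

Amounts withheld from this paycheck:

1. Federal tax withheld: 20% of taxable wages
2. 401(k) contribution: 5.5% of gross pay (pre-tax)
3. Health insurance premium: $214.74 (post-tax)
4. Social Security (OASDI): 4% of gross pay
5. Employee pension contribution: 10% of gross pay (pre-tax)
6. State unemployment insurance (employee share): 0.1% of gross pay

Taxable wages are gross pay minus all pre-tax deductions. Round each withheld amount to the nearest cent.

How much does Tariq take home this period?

$1360.07

Gross pay: 39 × $63.59 = $2480.01
Employee pension contribution: $2480.01 × 0.1 = $248.00
401(k) contribution: $2480.01 × 0.055 = $136.40
Pre-tax total = $248.00 + $136.40 = $384.40
Taxable wages = $2480.01 − $384.40 = $2095.61
Federal tax withheld: $2095.61 × 0.2 = $419.12
Social Security (OASDI): $2480.01 × 0.04 = $99.20
State unemployment insurance (employee share): $2480.01 × 0.001 = $2.48
Health insurance premium: $214.74
Total deductions = $248.00 + $136.40 + $419.12 + $99.20 + $2.48 + $214.74 = $1119.94
Net pay = $2480.01 − $1119.94 = $1360.07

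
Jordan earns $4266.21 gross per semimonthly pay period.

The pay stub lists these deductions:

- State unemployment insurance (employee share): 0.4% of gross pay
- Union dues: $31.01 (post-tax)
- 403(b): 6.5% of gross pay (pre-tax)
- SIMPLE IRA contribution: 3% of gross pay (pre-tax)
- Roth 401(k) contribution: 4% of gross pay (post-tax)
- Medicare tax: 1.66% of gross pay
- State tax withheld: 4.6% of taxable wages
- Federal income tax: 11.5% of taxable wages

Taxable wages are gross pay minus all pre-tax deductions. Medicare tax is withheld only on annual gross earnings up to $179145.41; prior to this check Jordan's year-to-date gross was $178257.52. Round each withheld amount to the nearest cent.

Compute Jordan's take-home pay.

$3005.85

403(b): $4266.21 × 0.065 = $277.30
SIMPLE IRA contribution: $4266.21 × 0.03 = $127.99
Pre-tax total = $277.30 + $127.99 = $405.29
Taxable wages = $4266.21 − $405.29 = $3860.92
Federal income tax: $3860.92 × 0.115 = $444.01
State tax withheld: $3860.92 × 0.046 = $177.60
Medicare tax: only $179145.41 − $178257.52 = $887.89 of this check is subject → $887.89 × 0.0166 = $14.74
State unemployment insurance (employee share): $4266.21 × 0.004 = $17.06
Union dues: $31.01
Roth 401(k) contribution: $4266.21 × 0.04 = $170.65
Total deductions = $277.30 + $127.99 + $444.01 + $177.60 + $14.74 + $17.06 + $31.01 + $170.65 = $1260.36
Net pay = $4266.21 − $1260.36 = $3005.85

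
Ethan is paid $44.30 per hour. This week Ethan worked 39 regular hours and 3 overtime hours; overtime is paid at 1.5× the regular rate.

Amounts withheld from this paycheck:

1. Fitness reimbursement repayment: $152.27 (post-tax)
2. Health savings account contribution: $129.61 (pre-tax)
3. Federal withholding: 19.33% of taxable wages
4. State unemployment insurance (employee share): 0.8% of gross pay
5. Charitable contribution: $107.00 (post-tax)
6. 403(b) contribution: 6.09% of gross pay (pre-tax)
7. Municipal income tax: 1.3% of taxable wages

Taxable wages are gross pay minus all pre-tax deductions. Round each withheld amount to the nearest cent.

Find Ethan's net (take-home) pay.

Regular pay: 39 × $44.30 = $1,727.70
Overtime pay: 3 × $44.30 × 1.5 = $199.35
Gross pay = $1,727.70 + $199.35 = $1,927.05
403(b) contribution: $1,927.05 × 0.0609 = $117.36
Health savings account contribution: $129.61
Pre-tax total = $117.36 + $129.61 = $246.97
Taxable wages = $1,927.05 − $246.97 = $1,680.08
Federal withholding: $1,680.08 × 0.1933 = $324.76
Municipal income tax: $1,680.08 × 0.013 = $21.84
State unemployment insurance (employee share): $1,927.05 × 0.008 = $15.42
Charitable contribution: $107.00
Fitness reimbursement repayment: $152.27
Total deductions = $117.36 + $129.61 + $324.76 + $21.84 + $15.42 + $107.00 + $152.27 = $868.26
Net pay = $1,927.05 − $868.26 = $1,058.79

$1,058.79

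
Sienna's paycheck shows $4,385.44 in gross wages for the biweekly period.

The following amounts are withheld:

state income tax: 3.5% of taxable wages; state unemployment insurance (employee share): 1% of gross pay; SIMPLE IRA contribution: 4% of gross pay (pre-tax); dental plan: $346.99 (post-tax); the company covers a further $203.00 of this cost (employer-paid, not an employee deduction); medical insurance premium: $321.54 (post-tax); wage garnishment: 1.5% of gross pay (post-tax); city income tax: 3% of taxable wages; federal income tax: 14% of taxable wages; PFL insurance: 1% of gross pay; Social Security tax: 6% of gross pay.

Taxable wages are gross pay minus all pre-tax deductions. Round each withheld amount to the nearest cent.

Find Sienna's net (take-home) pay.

SIMPLE IRA contribution: $4,385.44 × 0.04 = $175.42
Taxable wages = $4,385.44 − $175.42 = $4,210.02
City income tax: $4,210.02 × 0.03 = $126.30
State income tax: $4,210.02 × 0.035 = $147.35
Federal income tax: $4,210.02 × 0.14 = $589.40
PFL insurance: $4,385.44 × 0.01 = $43.85
Social Security tax: $4,385.44 × 0.06 = $263.13
State unemployment insurance (employee share): $4,385.44 × 0.01 = $43.85
Dental plan: $346.99
Wage garnishment: $4,385.44 × 0.015 = $65.78
Medical insurance premium: $321.54
(Employer's $203.00 toward dental plan is not withheld from the employee.)
Total deductions = $175.42 + $126.30 + $147.35 + $589.40 + $43.85 + $263.13 + $43.85 + $346.99 + $65.78 + $321.54 = $2,123.61
Net pay = $4,385.44 − $2,123.61 = $2,261.83

$2,261.83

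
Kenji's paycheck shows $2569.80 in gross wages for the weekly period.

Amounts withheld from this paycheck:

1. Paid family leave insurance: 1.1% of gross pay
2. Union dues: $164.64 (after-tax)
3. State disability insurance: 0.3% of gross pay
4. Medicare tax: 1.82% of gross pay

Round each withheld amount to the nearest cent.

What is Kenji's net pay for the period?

$2322.41

Paid family leave insurance: $2569.80 × 0.011 = $28.27
Medicare tax: $2569.80 × 0.0182 = $46.77
State disability insurance: $2569.80 × 0.003 = $7.71
Union dues: $164.64
Total deductions = $28.27 + $46.77 + $7.71 + $164.64 = $247.39
Net pay = $2569.80 − $247.39 = $2322.41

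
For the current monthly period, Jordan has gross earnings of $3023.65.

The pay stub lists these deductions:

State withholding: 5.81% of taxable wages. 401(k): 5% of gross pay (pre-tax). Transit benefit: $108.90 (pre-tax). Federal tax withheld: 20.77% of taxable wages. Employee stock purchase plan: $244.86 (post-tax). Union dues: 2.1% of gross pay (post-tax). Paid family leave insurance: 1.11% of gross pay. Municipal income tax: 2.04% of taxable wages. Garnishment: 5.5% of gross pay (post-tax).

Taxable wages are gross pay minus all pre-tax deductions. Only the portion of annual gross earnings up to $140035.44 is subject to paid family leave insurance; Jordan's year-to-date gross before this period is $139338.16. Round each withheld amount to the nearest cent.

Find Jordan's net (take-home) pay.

401(k): $3023.65 × 0.05 = $151.18
Transit benefit: $108.90
Pre-tax total = $151.18 + $108.90 = $260.08
Taxable wages = $3023.65 − $260.08 = $2763.57
Federal tax withheld: $2763.57 × 0.2077 = $573.99
State withholding: $2763.57 × 0.0581 = $160.56
Municipal income tax: $2763.57 × 0.0204 = $56.38
Paid family leave insurance: only $140035.44 − $139338.16 = $697.28 of this check is subject → $697.28 × 0.0111 = $7.74
Union dues: $3023.65 × 0.021 = $63.50
Employee stock purchase plan: $244.86
Garnishment: $3023.65 × 0.055 = $166.30
Total deductions = $151.18 + $108.90 + $573.99 + $160.56 + $56.38 + $7.74 + $63.50 + $244.86 + $166.30 = $1533.41
Net pay = $3023.65 − $1533.41 = $1490.24

$1490.24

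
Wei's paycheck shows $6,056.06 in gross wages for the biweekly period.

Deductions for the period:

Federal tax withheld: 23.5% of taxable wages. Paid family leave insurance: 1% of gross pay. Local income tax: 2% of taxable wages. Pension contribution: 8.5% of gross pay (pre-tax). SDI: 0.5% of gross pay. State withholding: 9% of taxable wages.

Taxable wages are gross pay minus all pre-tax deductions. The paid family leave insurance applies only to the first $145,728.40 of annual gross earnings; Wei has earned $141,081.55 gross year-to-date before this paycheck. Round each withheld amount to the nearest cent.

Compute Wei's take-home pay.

Pension contribution: $6,056.06 × 0.085 = $514.77
Taxable wages = $6,056.06 − $514.77 = $5,541.29
Local income tax: $5,541.29 × 0.02 = $110.83
Federal tax withheld: $5,541.29 × 0.235 = $1,302.20
State withholding: $5,541.29 × 0.09 = $498.72
Paid family leave insurance: only $145,728.40 − $141,081.55 = $4,646.85 of this check is subject → $4,646.85 × 0.01 = $46.47
SDI: $6,056.06 × 0.005 = $30.28
Total deductions = $514.77 + $110.83 + $1,302.20 + $498.72 + $46.47 + $30.28 = $2,503.27
Net pay = $6,056.06 − $2,503.27 = $3,552.79

$3,552.79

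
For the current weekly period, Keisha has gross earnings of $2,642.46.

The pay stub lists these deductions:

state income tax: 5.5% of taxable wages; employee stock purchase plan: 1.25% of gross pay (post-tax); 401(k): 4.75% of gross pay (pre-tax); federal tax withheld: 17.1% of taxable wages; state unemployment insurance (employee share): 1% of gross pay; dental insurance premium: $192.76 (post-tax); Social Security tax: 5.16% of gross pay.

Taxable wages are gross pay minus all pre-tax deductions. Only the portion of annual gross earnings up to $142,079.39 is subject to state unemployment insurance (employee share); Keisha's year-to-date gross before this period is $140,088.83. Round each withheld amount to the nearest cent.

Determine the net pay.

$1,566.06

401(k): $2,642.46 × 0.0475 = $125.52
Taxable wages = $2,642.46 − $125.52 = $2,516.94
Federal tax withheld: $2,516.94 × 0.171 = $430.40
State income tax: $2,516.94 × 0.055 = $138.43
Social Security tax: $2,642.46 × 0.0516 = $136.35
State unemployment insurance (employee share): only $142,079.39 − $140,088.83 = $1,990.56 of this check is subject → $1,990.56 × 0.01 = $19.91
Dental insurance premium: $192.76
Employee stock purchase plan: $2,642.46 × 0.0125 = $33.03
Total deductions = $125.52 + $430.40 + $138.43 + $136.35 + $19.91 + $192.76 + $33.03 = $1,076.40
Net pay = $2,642.46 − $1,076.40 = $1,566.06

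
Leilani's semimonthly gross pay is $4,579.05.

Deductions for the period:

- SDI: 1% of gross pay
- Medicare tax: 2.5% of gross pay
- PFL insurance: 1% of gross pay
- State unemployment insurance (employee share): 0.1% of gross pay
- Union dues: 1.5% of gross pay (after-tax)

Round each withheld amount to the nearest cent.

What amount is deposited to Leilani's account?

State unemployment insurance (employee share): $4,579.05 × 0.001 = $4.58
Medicare tax: $4,579.05 × 0.025 = $114.48
PFL insurance: $4,579.05 × 0.01 = $45.79
SDI: $4,579.05 × 0.01 = $45.79
Union dues: $4,579.05 × 0.015 = $68.69
Total deductions = $4.58 + $114.48 + $45.79 + $45.79 + $68.69 = $279.33
Net pay = $4,579.05 − $279.33 = $4,299.72

$4,299.72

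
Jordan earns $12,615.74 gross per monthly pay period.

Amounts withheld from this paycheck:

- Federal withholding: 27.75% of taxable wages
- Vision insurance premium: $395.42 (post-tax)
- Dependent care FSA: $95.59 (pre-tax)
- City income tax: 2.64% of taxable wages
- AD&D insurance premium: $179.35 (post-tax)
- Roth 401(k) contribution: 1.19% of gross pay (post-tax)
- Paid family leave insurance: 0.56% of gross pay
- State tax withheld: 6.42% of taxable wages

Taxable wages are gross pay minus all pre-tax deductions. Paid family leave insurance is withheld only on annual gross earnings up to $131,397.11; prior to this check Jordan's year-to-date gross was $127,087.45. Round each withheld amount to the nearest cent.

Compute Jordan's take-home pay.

Dependent care FSA: $95.59
Taxable wages = $12,615.74 − $95.59 = $12,520.15
Federal withholding: $12,520.15 × 0.2775 = $3,474.34
City income tax: $12,520.15 × 0.0264 = $330.53
State tax withheld: $12,520.15 × 0.0642 = $803.79
Paid family leave insurance: only $131,397.11 − $127,087.45 = $4,309.66 of this check is subject → $4,309.66 × 0.0056 = $24.13
AD&D insurance premium: $179.35
Roth 401(k) contribution: $12,615.74 × 0.0119 = $150.13
Vision insurance premium: $395.42
Total deductions = $95.59 + $3,474.34 + $330.53 + $803.79 + $24.13 + $179.35 + $150.13 + $395.42 = $5,453.28
Net pay = $12,615.74 − $5,453.28 = $7,162.46

$7,162.46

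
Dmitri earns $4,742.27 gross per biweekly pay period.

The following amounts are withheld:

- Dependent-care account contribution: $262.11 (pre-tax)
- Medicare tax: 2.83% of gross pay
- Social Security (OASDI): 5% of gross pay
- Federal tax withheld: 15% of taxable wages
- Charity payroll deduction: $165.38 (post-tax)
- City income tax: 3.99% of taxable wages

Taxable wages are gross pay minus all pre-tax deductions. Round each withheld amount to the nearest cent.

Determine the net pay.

Dependent-care account contribution: $262.11
Taxable wages = $4,742.27 − $262.11 = $4,480.16
City income tax: $4,480.16 × 0.0399 = $178.76
Federal tax withheld: $4,480.16 × 0.15 = $672.02
Medicare tax: $4,742.27 × 0.0283 = $134.21
Social Security (OASDI): $4,742.27 × 0.05 = $237.11
Charity payroll deduction: $165.38
Total deductions = $262.11 + $178.76 + $672.02 + $134.21 + $237.11 + $165.38 = $1,649.59
Net pay = $4,742.27 − $1,649.59 = $3,092.68

$3,092.68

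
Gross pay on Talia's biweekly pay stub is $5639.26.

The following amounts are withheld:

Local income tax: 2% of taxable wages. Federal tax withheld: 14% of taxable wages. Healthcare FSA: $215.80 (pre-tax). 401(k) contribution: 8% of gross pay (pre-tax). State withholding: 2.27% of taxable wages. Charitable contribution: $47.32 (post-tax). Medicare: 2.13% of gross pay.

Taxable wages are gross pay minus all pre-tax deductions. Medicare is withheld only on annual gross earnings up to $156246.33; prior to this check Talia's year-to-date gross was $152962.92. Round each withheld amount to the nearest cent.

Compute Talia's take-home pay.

$3946.62

Healthcare FSA: $215.80
401(k) contribution: $5639.26 × 0.08 = $451.14
Pre-tax total = $215.80 + $451.14 = $666.94
Taxable wages = $5639.26 − $666.94 = $4972.32
Local income tax: $4972.32 × 0.02 = $99.45
Federal tax withheld: $4972.32 × 0.14 = $696.12
State withholding: $4972.32 × 0.0227 = $112.87
Medicare: only $156246.33 − $152962.92 = $3283.41 of this check is subject → $3283.41 × 0.0213 = $69.94
Charitable contribution: $47.32
Total deductions = $215.80 + $451.14 + $99.45 + $696.12 + $112.87 + $69.94 + $47.32 = $1692.64
Net pay = $5639.26 − $1692.64 = $3946.62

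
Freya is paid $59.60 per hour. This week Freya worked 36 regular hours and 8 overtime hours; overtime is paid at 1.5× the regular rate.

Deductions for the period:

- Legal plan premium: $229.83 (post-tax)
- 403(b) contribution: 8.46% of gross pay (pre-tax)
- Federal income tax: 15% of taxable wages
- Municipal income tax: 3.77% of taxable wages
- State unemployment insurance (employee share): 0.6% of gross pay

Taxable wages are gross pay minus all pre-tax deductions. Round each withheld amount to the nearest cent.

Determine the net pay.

$1,880.24

Regular pay: 36 × $59.60 = $2,145.60
Overtime pay: 8 × $59.60 × 1.5 = $715.20
Gross pay = $2,145.60 + $715.20 = $2,860.80
403(b) contribution: $2,860.80 × 0.0846 = $242.02
Taxable wages = $2,860.80 − $242.02 = $2,618.78
Federal income tax: $2,618.78 × 0.15 = $392.82
Municipal income tax: $2,618.78 × 0.0377 = $98.73
State unemployment insurance (employee share): $2,860.80 × 0.006 = $17.16
Legal plan premium: $229.83
Total deductions = $242.02 + $392.82 + $98.73 + $17.16 + $229.83 = $980.56
Net pay = $2,860.80 − $980.56 = $1,880.24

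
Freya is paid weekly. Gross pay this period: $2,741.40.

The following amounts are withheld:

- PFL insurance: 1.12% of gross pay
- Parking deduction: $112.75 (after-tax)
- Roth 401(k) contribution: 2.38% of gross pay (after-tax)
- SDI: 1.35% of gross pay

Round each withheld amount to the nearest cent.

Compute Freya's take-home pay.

PFL insurance: $2,741.40 × 0.0112 = $30.70
SDI: $2,741.40 × 0.0135 = $37.01
Roth 401(k) contribution: $2,741.40 × 0.0238 = $65.25
Parking deduction: $112.75
Total deductions = $30.70 + $37.01 + $65.25 + $112.75 = $245.71
Net pay = $2,741.40 − $245.71 = $2,495.69

$2,495.69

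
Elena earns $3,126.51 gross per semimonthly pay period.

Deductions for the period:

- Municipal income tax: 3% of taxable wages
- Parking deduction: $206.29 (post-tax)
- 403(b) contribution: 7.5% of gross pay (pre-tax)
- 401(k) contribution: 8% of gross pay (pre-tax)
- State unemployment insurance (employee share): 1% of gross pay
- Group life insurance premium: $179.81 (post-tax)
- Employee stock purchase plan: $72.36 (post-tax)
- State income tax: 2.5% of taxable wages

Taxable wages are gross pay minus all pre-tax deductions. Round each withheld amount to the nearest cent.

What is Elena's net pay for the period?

403(b) contribution: $3,126.51 × 0.075 = $234.49
401(k) contribution: $3,126.51 × 0.08 = $250.12
Pre-tax total = $234.49 + $250.12 = $484.61
Taxable wages = $3,126.51 − $484.61 = $2,641.90
State income tax: $2,641.90 × 0.025 = $66.05
Municipal income tax: $2,641.90 × 0.03 = $79.26
State unemployment insurance (employee share): $3,126.51 × 0.01 = $31.27
Employee stock purchase plan: $72.36
Parking deduction: $206.29
Group life insurance premium: $179.81
Total deductions = $234.49 + $250.12 + $66.05 + $79.26 + $31.27 + $72.36 + $206.29 + $179.81 = $1,119.65
Net pay = $3,126.51 − $1,119.65 = $2,006.86

$2,006.86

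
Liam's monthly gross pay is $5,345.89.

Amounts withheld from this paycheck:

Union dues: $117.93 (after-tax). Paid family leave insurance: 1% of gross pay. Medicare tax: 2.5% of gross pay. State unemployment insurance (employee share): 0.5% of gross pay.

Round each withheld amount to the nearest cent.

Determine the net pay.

$5,014.12

Paid family leave insurance: $5,345.89 × 0.01 = $53.46
Medicare tax: $5,345.89 × 0.025 = $133.65
State unemployment insurance (employee share): $5,345.89 × 0.005 = $26.73
Union dues: $117.93
Total deductions = $53.46 + $133.65 + $26.73 + $117.93 = $331.77
Net pay = $5,345.89 − $331.77 = $5,014.12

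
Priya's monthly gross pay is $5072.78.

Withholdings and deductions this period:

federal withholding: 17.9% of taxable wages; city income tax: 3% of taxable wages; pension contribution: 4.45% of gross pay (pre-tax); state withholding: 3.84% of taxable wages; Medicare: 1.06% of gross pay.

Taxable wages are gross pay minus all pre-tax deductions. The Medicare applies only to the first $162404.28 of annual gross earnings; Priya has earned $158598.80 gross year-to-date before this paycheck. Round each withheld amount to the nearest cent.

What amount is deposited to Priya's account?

Pension contribution: $5072.78 × 0.0445 = $225.74
Taxable wages = $5072.78 − $225.74 = $4847.04
City income tax: $4847.04 × 0.03 = $145.41
State withholding: $4847.04 × 0.0384 = $186.13
Federal withholding: $4847.04 × 0.179 = $867.62
Medicare: only $162404.28 − $158598.80 = $3805.48 of this check is subject → $3805.48 × 0.0106 = $40.34
Total deductions = $225.74 + $145.41 + $186.13 + $867.62 + $40.34 = $1465.24
Net pay = $5072.78 − $1465.24 = $3607.54

$3607.54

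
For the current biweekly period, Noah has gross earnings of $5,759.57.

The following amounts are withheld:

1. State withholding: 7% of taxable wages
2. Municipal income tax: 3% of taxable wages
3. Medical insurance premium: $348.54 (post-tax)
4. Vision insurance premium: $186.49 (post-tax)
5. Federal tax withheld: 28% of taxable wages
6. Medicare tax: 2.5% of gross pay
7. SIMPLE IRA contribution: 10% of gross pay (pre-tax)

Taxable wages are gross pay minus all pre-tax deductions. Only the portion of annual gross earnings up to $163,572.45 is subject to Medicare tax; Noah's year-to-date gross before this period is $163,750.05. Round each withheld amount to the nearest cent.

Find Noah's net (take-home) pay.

$2,678.81

SIMPLE IRA contribution: $5,759.57 × 0.1 = $575.96
Taxable wages = $5,759.57 − $575.96 = $5,183.61
Municipal income tax: $5,183.61 × 0.03 = $155.51
State withholding: $5,183.61 × 0.07 = $362.85
Federal tax withheld: $5,183.61 × 0.28 = $1,451.41
Medicare tax: annual cap $163,572.45 already reached (YTD $163,750.05), so $0.00
Medical insurance premium: $348.54
Vision insurance premium: $186.49
Total deductions = $575.96 + $155.51 + $362.85 + $1,451.41 + $0.00 + $348.54 + $186.49 = $3,080.76
Net pay = $5,759.57 − $3,080.76 = $2,678.81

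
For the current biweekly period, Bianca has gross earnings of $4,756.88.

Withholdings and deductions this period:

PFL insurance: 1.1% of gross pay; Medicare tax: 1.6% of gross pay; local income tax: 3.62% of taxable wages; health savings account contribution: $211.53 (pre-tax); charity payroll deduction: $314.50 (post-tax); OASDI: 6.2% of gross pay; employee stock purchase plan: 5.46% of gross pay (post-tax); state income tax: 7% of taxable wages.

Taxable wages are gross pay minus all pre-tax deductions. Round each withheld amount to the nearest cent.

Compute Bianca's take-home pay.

Health savings account contribution: $211.53
Taxable wages = $4,756.88 − $211.53 = $4,545.35
Local income tax: $4,545.35 × 0.0362 = $164.54
State income tax: $4,545.35 × 0.07 = $318.17
PFL insurance: $4,756.88 × 0.011 = $52.33
Medicare tax: $4,756.88 × 0.016 = $76.11
OASDI: $4,756.88 × 0.062 = $294.93
Employee stock purchase plan: $4,756.88 × 0.0546 = $259.73
Charity payroll deduction: $314.50
Total deductions = $211.53 + $164.54 + $318.17 + $52.33 + $76.11 + $294.93 + $259.73 + $314.50 = $1,691.84
Net pay = $4,756.88 − $1,691.84 = $3,065.04

$3,065.04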